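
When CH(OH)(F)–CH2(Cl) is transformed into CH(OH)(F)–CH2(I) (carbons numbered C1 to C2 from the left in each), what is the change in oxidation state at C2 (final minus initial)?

0

Before: C2 has 1 bond to C, 2 bonds to H, 1 bond to Cl → oxidation state -1.
After: C2 has 1 bond to C, 2 bonds to H, 1 bond to I → oxidation state -1.
Δ = -1 − (-1) = 0, so no net redox change at C2.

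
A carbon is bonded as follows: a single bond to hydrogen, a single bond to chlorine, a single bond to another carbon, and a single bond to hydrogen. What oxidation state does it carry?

The carbon has one bond to C (0), one bond to H (-1), one bond to Cl (+1), one bond to H (-1).
Oxidation state = 0 − 1 + 1 − 1 = -1.

-1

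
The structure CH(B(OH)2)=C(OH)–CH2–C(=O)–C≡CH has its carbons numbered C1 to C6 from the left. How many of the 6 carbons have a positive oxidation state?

2

Each bond to a more electronegative atom (O, N, halogen) counts +1, each bond to a less electronegative atom (H, metal, B, Si) counts −1, and each C–C bond counts 0. Tallying each carbon:
C1: 2C, 1H, 1B → 0 − 1 − 1 = -2
C2: 3C, 1O → 0 + 1 = +1
C3: 2C, 2H → 0 − 2 = -2
C4: 2C, 2O → 0 + 2 = +2
C5: 4C → 0 = 0
C6: 3C, 1H → 0 − 1 = -1
2 carbons (C2, C4) meet the condition.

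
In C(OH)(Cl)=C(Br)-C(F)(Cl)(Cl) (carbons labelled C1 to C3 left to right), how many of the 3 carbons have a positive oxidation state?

3

Tallying each carbon's bonds:
C1: 2C, 1O, 1Cl → 0 + 1 + 1 = +2
C2: 3C, 1Br → 0 + 1 = +1
C3: 1C, 1F, 2Cl → 0 + 1 + 2 = +3
3 carbons (C1, C2, C3) meet the condition.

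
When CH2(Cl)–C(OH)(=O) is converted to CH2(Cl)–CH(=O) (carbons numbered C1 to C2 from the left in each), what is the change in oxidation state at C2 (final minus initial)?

-2

Before: C2 has 1 bond to C, 3 bonds to O → oxidation state +3.
After: C2 has 1 bond to C, 1 bond to H, 2 bonds to O → oxidation state +1.
Δ = +1 − (+3) = -2, so this is a reduction at C2.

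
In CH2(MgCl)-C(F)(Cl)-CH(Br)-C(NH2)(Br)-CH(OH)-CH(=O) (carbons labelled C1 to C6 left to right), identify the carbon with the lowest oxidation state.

C1

Tallying each carbon's bonds:
C1: 1C, 2H, 1Mg → 0 − 2 − 1 = -3
C2: 2C, 1F, 1Cl → 0 + 1 + 1 = +2
C3: 2C, 1H, 1Br → 0 − 1 + 1 = 0
C4: 2C, 1N, 1Br → 0 + 1 + 1 = +2
C5: 2C, 1H, 1O → 0 − 1 + 1 = 0
C6: 1C, 1H, 2O → 0 − 1 + 2 = +1
The most reduced carbon is C1 at -3.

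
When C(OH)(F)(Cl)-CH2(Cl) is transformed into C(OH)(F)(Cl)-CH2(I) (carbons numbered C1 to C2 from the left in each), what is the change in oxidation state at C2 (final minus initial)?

Before: C2 has 1 bond to C, 2 bonds to H, 1 bond to Cl → oxidation state -1.
After: C2 has 1 bond to C, 2 bonds to H, 1 bond to I → oxidation state -1.
Δ = -1 − (-1) = 0, so no net redox change at C2.

0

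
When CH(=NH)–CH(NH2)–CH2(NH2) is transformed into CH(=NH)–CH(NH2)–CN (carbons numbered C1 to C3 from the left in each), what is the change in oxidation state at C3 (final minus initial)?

+4

Before: C3 has 1 bond to C, 2 bonds to H, 1 bond to N → oxidation state -1.
After: C3 has 1 bond to C, 3 bonds to N → oxidation state +3.
Δ = +3 − (-1) = +4, so this is an oxidation at C3.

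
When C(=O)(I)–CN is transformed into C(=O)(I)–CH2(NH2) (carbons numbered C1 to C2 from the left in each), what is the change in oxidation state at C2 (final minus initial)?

-4

Before: C2 has 1 bond to C, 3 bonds to N → oxidation state +3.
After: C2 has 1 bond to C, 2 bonds to H, 1 bond to N → oxidation state -1.
Δ = -1 − (+3) = -4, so this is a reduction at C2.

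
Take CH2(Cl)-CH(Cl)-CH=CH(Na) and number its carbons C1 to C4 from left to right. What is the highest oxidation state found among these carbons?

Tallying each carbon's bonds:
C1: 1C, 2H, 1Cl → 0 − 2 + 1 = -1
C2: 2C, 1H, 1Cl → 0 − 1 + 1 = 0
C3: 3C, 1H → 0 − 1 = -1
C4: 2C, 1H, 1Na → 0 − 1 − 1 = -2
The highest value is 0.

0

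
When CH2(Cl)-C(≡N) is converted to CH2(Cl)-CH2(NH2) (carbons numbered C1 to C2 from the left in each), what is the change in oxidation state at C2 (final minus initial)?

Before: C2 has 1 bond to C, 3 bonds to N → oxidation state +3.
After: C2 has 1 bond to C, 2 bonds to H, 1 bond to N → oxidation state -1.
Δ = -1 − (+3) = -4, so this is a reduction at C2.

-4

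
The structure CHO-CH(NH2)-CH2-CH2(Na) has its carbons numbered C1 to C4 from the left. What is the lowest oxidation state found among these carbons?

Tallying each carbon's bonds:
C1: 1C, 1H, 2O → 0 − 1 + 2 = +1
C2: 2C, 1H, 1N → 0 − 1 + 1 = 0
C3: 2C, 2H → 0 − 2 = -2
C4: 1C, 2H, 1Na → 0 − 2 − 1 = -3
The lowest value is -3.

-3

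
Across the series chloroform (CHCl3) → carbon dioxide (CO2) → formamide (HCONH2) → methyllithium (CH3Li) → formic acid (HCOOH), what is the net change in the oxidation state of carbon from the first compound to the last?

Carbon oxidation states along the series — chloroform: +2, carbon dioxide: +4, formamide: +2, methyllithium: -4, formic acid: +2.
Net change = +2 − (+2) = 0.

0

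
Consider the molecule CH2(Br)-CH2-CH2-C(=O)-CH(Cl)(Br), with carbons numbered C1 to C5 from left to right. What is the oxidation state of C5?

+1

C5 has one bond to C (0), one bond to Cl (+1), one bond to Br (+1), one bond to H (-1).
Oxidation state = 0 + 1 + 1 − 1 = +1.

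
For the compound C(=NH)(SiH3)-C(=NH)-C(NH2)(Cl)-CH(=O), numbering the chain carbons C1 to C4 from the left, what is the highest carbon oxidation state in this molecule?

+2

Count +1 for every bond to an atom more electronegative than carbon and −1 for every bond to one less electronegative; C–C bonds are 0. Tallying each carbon:
C1: 1C, 2N, 1Si → 0 + 2 − 1 = +1
C2: 2C, 2N → 0 + 2 = +2
C3: 2C, 1N, 1Cl → 0 + 1 + 1 = +2
C4: 1C, 1H, 2O → 0 − 1 + 2 = +1
The highest value is +2.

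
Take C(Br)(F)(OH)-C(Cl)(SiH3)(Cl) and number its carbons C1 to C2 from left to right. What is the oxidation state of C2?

C2 has one bond to C (0), one bond to Cl (+1), one bond to Si (-1), one bond to Cl (+1).
Oxidation state = 0 + 1 − 1 + 1 = +1.

+1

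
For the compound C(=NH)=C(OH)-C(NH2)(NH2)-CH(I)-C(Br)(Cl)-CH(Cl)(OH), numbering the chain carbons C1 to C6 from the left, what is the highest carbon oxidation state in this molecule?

Tallying each carbon's bonds:
C1: 2C, 2N → 0 + 2 = +2
C2: 3C, 1O → 0 + 1 = +1
C3: 2C, 2N → 0 + 2 = +2
C4: 2C, 1H, 1I → 0 − 1 + 1 = 0
C5: 2C, 1Cl, 1Br → 0 + 1 + 1 = +2
C6: 1C, 1H, 1O, 1Cl → 0 − 1 + 1 + 1 = +1
The highest value is +2.

+2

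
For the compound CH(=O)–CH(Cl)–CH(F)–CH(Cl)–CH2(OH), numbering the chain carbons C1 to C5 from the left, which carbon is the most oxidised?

C1

Tallying each carbon's bonds:
C1: 1C, 1H, 2O → 0 − 1 + 2 = +1
C2: 2C, 1H, 1Cl → 0 − 1 + 1 = 0
C3: 2C, 1H, 1F → 0 − 1 + 1 = 0
C4: 2C, 1H, 1Cl → 0 − 1 + 1 = 0
C5: 1C, 2H, 1O → 0 − 2 + 1 = -1
The most oxidised carbon is C1 at +1.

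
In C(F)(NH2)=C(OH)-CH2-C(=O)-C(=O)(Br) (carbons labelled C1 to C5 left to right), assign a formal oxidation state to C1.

+2

Bonds to more-electronegative neighbours contribute +1 each, bonds to H or metals contribute −1 each, and C–C bonds contribute 0.
C1 has a double bond to C (2×0 = 0), one bond to F (+1), one bond to N (+1).
Oxidation state = 0 + 1 + 1 = +2.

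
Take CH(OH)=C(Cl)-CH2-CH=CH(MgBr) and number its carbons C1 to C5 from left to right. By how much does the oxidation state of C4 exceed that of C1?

-1

C4: 3C, 1H → 0 − 1 = -1
C1: 2C, 1H, 1O → 0 − 1 + 1 = 0
Difference: -1 − (0) = -1.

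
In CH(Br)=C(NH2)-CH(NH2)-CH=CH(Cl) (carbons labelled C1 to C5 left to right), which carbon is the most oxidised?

C2

Each bond to a more electronegative atom (O, N, halogen) counts +1, each bond to a less electronegative atom (H, metal, B, Si) counts −1, and each C–C bond counts 0. Tallying each carbon:
C1: 2C, 1H, 1Br → 0 − 1 + 1 = 0
C2: 3C, 1N → 0 + 1 = +1
C3: 2C, 1H, 1N → 0 − 1 + 1 = 0
C4: 3C, 1H → 0 − 1 = -1
C5: 2C, 1H, 1Cl → 0 − 1 + 1 = 0
The most oxidised carbon is C2 at +1.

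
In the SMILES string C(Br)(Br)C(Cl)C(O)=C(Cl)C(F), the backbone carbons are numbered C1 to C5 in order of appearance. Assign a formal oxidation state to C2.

C2 has one bond to C (0), one bond to C (0), one bond to H (-1), one bond to Cl (+1).
Oxidation state = 0 + 0 − 1 + 1 = 0.

0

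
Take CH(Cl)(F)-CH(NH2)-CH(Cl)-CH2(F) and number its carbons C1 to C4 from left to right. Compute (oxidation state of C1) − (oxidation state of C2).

C1: 1C, 1H, 1F, 1Cl → 0 − 1 + 1 + 1 = +1
C2: 2C, 1H, 1N → 0 − 1 + 1 = 0
Difference: +1 − (0) = +1.

+1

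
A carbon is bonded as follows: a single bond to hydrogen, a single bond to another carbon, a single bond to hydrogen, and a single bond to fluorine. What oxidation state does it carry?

-1

The carbon has one bond to C (0), one bond to F (+1), one bond to H (-1), one bond to H (-1).
Oxidation state = 0 + 1 − 1 − 1 = -1.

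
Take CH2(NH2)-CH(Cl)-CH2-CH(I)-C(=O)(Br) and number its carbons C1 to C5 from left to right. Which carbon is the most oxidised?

C5

Bonds to more-electronegative neighbours contribute +1 each, bonds to H or metals contribute −1 each, and C–C bonds contribute 0. Tallying each carbon:
C1: 1C, 2H, 1N → 0 − 2 + 1 = -1
C2: 2C, 1H, 1Cl → 0 − 1 + 1 = 0
C3: 2C, 2H → 0 − 2 = -2
C4: 2C, 1H, 1I → 0 − 1 + 1 = 0
C5: 1C, 2O, 1Br → 0 + 2 + 1 = +3
The most oxidised carbon is C5 at +3.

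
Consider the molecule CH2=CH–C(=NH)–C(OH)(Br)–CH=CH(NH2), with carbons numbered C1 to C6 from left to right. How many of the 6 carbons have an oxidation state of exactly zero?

1

Bonds to more-electronegative neighbours contribute +1 each, bonds to H or metals contribute −1 each, and C–C bonds contribute 0. Tallying each carbon:
C1: 2C, 2H → 0 − 2 = -2
C2: 3C, 1H → 0 − 1 = -1
C3: 2C, 2N → 0 + 2 = +2
C4: 2C, 1O, 1Br → 0 + 1 + 1 = +2
C5: 3C, 1H → 0 − 1 = -1
C6: 2C, 1H, 1N → 0 − 1 + 1 = 0
1 carbon (C6) meets the condition.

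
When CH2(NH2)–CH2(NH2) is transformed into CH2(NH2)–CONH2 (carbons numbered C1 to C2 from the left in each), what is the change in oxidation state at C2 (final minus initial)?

Before: C2 has 1 bond to C, 2 bonds to H, 1 bond to N → oxidation state -1.
After: C2 has 1 bond to C, 2 bonds to O, 1 bond to N → oxidation state +3.
Δ = +3 − (-1) = +4, so this is an oxidation at C2.

+4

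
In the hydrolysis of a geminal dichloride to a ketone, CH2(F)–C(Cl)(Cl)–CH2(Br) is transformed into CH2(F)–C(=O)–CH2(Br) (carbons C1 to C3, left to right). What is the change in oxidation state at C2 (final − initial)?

Before: C2 has 2 bonds to C, 2 bonds to Cl → oxidation state +2.
After: C2 has 2 bonds to C, 2 bonds to O → oxidation state +2.
Δ = +2 − (+2) = 0, so no net redox change at C2.

0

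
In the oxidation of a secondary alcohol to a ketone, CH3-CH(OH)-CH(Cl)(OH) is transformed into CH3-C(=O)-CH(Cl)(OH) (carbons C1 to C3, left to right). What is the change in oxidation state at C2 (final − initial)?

+2

Before: C2 has 2 bonds to C, 1 bond to H, 1 bond to O → oxidation state 0.
After: C2 has 2 bonds to C, 2 bonds to O → oxidation state +2.
Δ = +2 − (0) = +2, so this is an oxidation at C2.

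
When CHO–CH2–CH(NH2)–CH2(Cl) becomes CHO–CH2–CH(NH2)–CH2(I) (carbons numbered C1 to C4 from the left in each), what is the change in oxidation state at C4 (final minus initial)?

0

Before: C4 has 1 bond to C, 2 bonds to H, 1 bond to Cl → oxidation state -1.
After: C4 has 1 bond to C, 2 bonds to H, 1 bond to I → oxidation state -1.
Δ = -1 − (-1) = 0, so no net redox change at C4.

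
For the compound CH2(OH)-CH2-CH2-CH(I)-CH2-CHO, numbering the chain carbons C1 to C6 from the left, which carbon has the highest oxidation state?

C6

Tallying each carbon's bonds:
C1: 1C, 2H, 1O → 0 − 2 + 1 = -1
C2: 2C, 2H → 0 − 2 = -2
C3: 2C, 2H → 0 − 2 = -2
C4: 2C, 1H, 1I → 0 − 1 + 1 = 0
C5: 2C, 2H → 0 − 2 = -2
C6: 1C, 1H, 2O → 0 − 1 + 2 = +1
The most oxidised carbon is C6 at +1.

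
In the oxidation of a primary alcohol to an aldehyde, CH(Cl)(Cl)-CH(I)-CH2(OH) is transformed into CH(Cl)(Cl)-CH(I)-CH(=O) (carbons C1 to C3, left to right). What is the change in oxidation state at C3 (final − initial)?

Before: C3 has 1 bond to C, 2 bonds to H, 1 bond to O → oxidation state -1.
After: C3 has 1 bond to C, 1 bond to H, 2 bonds to O → oxidation state +1.
Δ = +1 − (-1) = +2, so this is an oxidation at C3.

+2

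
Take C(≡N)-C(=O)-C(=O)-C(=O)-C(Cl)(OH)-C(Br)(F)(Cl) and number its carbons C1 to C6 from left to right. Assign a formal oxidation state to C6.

Count +1 for every bond to an atom more electronegative than carbon and −1 for every bond to one less electronegative; C–C bonds are 0.
C6 has one bond to C (0), one bond to Br (+1), one bond to F (+1), one bond to Cl (+1).
Oxidation state = 0 + 1 + 1 + 1 = +3.

+3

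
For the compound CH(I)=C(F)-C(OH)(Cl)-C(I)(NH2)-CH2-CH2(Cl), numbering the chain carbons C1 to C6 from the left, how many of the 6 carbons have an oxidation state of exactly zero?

1

Count +1 for every bond to an atom more electronegative than carbon and −1 for every bond to one less electronegative; C–C bonds are 0. Tallying each carbon:
C1: 2C, 1H, 1I → 0 − 1 + 1 = 0
C2: 3C, 1F → 0 + 1 = +1
C3: 2C, 1O, 1Cl → 0 + 1 + 1 = +2
C4: 2C, 1N, 1I → 0 + 1 + 1 = +2
C5: 2C, 2H → 0 − 2 = -2
C6: 1C, 2H, 1Cl → 0 − 2 + 1 = -1
1 carbon (C1) meets the condition.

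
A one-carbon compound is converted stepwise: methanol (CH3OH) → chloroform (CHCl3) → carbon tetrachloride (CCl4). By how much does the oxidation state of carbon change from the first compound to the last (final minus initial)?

Carbon oxidation states along the series — methanol: -2, chloroform: +2, carbon tetrachloride: +4.
Net change = +4 − (-2) = +6.

+6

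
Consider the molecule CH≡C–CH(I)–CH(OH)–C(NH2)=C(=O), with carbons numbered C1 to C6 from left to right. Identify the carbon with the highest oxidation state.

Count +1 for every bond to an atom more electronegative than carbon and −1 for every bond to one less electronegative; C–C bonds are 0. Tallying each carbon:
C1: 3C, 1H → 0 − 1 = -1
C2: 4C → 0 = 0
C3: 2C, 1H, 1I → 0 − 1 + 1 = 0
C4: 2C, 1H, 1O → 0 − 1 + 1 = 0
C5: 3C, 1N → 0 + 1 = +1
C6: 2C, 2O → 0 + 2 = +2
The most oxidised carbon is C6 at +2.

C6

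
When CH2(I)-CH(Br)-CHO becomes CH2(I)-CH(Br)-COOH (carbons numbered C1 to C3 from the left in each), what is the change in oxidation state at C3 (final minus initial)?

Before: C3 has 1 bond to C, 1 bond to H, 2 bonds to O → oxidation state +1.
After: C3 has 1 bond to C, 3 bonds to O → oxidation state +3.
Δ = +3 − (+1) = +2, so this is an oxidation at C3.

+2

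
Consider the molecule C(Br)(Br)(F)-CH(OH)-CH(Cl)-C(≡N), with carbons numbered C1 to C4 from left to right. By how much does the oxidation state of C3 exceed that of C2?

0

C3: 2C, 1H, 1Cl → 0 − 1 + 1 = 0
C2: 2C, 1H, 1O → 0 − 1 + 1 = 0
Difference: 0 − (0) = 0.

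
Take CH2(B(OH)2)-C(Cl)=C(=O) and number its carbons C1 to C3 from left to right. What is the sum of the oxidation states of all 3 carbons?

Tallying each carbon's bonds:
C1: 1C, 2H, 1B → 0 − 2 − 1 = -3
C2: 3C, 1Cl → 0 + 1 = +1
C3: 2C, 2O → 0 + 2 = +2
Sum = -3 + 1 + 2 = 0.

0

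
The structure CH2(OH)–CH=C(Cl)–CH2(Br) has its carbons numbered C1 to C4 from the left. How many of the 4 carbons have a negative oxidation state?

Count +1 for every bond to an atom more electronegative than carbon and −1 for every bond to one less electronegative; C–C bonds are 0. Tallying each carbon:
C1: 1C, 2H, 1O → 0 − 2 + 1 = -1
C2: 3C, 1H → 0 − 1 = -1
C3: 3C, 1Cl → 0 + 1 = +1
C4: 1C, 2H, 1Br → 0 − 2 + 1 = -1
3 carbons (C1, C2, C4) meet the condition.

3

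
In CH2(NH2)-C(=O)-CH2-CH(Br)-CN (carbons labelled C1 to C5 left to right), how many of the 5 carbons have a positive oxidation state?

Tallying each carbon's bonds:
C1: 1C, 2H, 1N → 0 − 2 + 1 = -1
C2: 2C, 2O → 0 + 2 = +2
C3: 2C, 2H → 0 − 2 = -2
C4: 2C, 1H, 1Br → 0 − 1 + 1 = 0
C5: 1C, 3N → 0 + 3 = +3
2 carbons (C2, C5) meet the condition.

2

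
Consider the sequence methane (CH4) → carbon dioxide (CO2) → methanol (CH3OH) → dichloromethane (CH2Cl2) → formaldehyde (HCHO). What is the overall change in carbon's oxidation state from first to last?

Carbon oxidation states along the series — methane: -4, carbon dioxide: +4, methanol: -2, dichloromethane: 0, formaldehyde: 0.
Net change = 0 − (-4) = +4.

+4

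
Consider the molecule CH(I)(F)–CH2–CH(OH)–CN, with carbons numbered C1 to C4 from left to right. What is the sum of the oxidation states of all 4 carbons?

+2

Tallying each carbon's bonds:
C1: 1C, 1H, 1F, 1I → 0 − 1 + 1 + 1 = +1
C2: 2C, 2H → 0 − 2 = -2
C3: 2C, 1H, 1O → 0 − 1 + 1 = 0
C4: 1C, 3N → 0 + 3 = +3
Sum = +1 − 2 + 0 + 3 = +2.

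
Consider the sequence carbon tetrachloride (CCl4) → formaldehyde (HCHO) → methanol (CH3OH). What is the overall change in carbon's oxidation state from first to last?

-6

Carbon oxidation states along the series — carbon tetrachloride: +4, formaldehyde: 0, methanol: -2.
Net change = -2 − (+4) = -6.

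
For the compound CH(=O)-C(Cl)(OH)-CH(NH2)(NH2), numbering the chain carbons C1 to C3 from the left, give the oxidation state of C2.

+2

Count +1 for every bond to an atom more electronegative than carbon and −1 for every bond to one less electronegative; C–C bonds are 0.
C2 has one bond to C (0), one bond to C (0), one bond to Cl (+1), one bond to O (+1).
Oxidation state = 0 + 0 + 1 + 1 = +2.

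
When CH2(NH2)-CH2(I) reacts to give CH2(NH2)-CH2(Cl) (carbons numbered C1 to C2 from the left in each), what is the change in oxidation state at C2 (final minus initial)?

Before: C2 has 1 bond to C, 2 bonds to H, 1 bond to I → oxidation state -1.
After: C2 has 1 bond to C, 2 bonds to H, 1 bond to Cl → oxidation state -1.
Δ = -1 − (-1) = 0, so no net redox change at C2.

0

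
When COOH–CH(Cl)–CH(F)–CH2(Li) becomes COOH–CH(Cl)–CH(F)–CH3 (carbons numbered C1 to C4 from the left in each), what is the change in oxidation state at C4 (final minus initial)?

Before: C4 has 1 bond to C, 2 bonds to H, 1 bond to Li → oxidation state -3.
After: C4 has 1 bond to C, 3 bonds to H → oxidation state -3.
Δ = -3 − (-3) = 0, so no net redox change at C4.

0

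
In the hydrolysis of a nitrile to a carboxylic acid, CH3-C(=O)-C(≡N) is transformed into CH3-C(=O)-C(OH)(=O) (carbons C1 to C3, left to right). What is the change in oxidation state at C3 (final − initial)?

0

Before: C3 has 1 bond to C, 3 bonds to N → oxidation state +3.
After: C3 has 1 bond to C, 3 bonds to O → oxidation state +3.
Δ = +3 − (+3) = 0, so no net redox change at C3.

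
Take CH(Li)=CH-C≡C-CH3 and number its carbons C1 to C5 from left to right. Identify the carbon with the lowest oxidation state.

C5

Tallying each carbon's bonds:
C1: 2C, 1H, 1Li → 0 − 1 − 1 = -2
C2: 3C, 1H → 0 − 1 = -1
C3: 4C → 0 = 0
C4: 4C → 0 = 0
C5: 1C, 3H → 0 − 3 = -3
The most reduced carbon is C5 at -3.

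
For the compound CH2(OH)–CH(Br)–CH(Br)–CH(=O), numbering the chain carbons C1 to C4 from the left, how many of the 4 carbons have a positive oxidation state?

1

Bonds to more-electronegative neighbours contribute +1 each, bonds to H or metals contribute −1 each, and C–C bonds contribute 0. Tallying each carbon:
C1: 1C, 2H, 1O → 0 − 2 + 1 = -1
C2: 2C, 1H, 1Br → 0 − 1 + 1 = 0
C3: 2C, 1H, 1Br → 0 − 1 + 1 = 0
C4: 1C, 1H, 2O → 0 − 1 + 2 = +1
1 carbon (C4) meets the condition.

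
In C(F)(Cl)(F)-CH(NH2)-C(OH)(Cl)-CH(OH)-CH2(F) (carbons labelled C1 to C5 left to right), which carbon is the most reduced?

Count +1 for every bond to an atom more electronegative than carbon and −1 for every bond to one less electronegative; C–C bonds are 0. Tallying each carbon:
C1: 1C, 2F, 1Cl → 0 + 2 + 1 = +3
C2: 2C, 1H, 1N → 0 − 1 + 1 = 0
C3: 2C, 1O, 1Cl → 0 + 1 + 1 = +2
C4: 2C, 1H, 1O → 0 − 1 + 1 = 0
C5: 1C, 2H, 1F → 0 − 2 + 1 = -1
The most reduced carbon is C5 at -1.

C5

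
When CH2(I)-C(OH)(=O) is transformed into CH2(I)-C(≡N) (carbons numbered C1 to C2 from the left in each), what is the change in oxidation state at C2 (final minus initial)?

Before: C2 has 1 bond to C, 3 bonds to O → oxidation state +3.
After: C2 has 1 bond to C, 3 bonds to N → oxidation state +3.
Δ = +3 − (+3) = 0, so no net redox change at C2.

0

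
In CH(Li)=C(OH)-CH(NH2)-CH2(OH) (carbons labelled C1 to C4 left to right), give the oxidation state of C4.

-1

Each bond to a more electronegative atom (O, N, halogen) counts +1, each bond to a less electronegative atom (H, metal, B, Si) counts −1, and each C–C bond counts 0.
C4 has one bond to C (0), one bond to H (-1), one bond to H (-1), one bond to O (+1).
Oxidation state = 0 − 1 − 1 + 1 = -1.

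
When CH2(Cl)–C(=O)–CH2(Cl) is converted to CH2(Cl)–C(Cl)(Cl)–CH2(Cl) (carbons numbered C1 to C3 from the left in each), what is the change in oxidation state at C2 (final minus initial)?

Before: C2 has 2 bonds to C, 2 bonds to O → oxidation state +2.
After: C2 has 2 bonds to C, 2 bonds to Cl → oxidation state +2.
Δ = +2 − (+2) = 0, so no net redox change at C2.

0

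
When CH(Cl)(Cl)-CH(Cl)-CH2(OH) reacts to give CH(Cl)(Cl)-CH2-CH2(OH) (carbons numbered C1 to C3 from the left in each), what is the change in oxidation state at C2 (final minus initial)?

-2

Before: C2 has 2 bonds to C, 1 bond to H, 1 bond to Cl → oxidation state 0.
After: C2 has 2 bonds to C, 2 bonds to H → oxidation state -2.
Δ = -2 − (0) = -2, so this is a reduction at C2.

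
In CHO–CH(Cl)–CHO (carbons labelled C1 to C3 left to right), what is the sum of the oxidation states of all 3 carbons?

+2

Tallying each carbon's bonds:
C1: 1C, 1H, 2O → 0 − 1 + 2 = +1
C2: 2C, 1H, 1Cl → 0 − 1 + 1 = 0
C3: 1C, 1H, 2O → 0 − 1 + 2 = +1
Sum = +1 + 0 + 1 = +2.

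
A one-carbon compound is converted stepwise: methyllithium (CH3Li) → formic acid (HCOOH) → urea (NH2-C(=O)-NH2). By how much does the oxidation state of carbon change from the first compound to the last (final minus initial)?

Carbon oxidation states along the series — methyllithium: -4, formic acid: +2, urea: +4.
Net change = +4 − (-4) = +8.

+8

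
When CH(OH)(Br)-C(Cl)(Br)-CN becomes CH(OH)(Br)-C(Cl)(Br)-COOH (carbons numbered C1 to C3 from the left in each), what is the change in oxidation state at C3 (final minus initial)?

Before: C3 has 1 bond to C, 3 bonds to N → oxidation state +3.
After: C3 has 1 bond to C, 3 bonds to O → oxidation state +3.
Δ = +3 − (+3) = 0, so no net redox change at C3.

0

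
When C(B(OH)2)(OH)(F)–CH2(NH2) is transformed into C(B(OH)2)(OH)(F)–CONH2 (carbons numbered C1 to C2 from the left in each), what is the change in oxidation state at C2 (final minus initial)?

Before: C2 has 1 bond to C, 2 bonds to H, 1 bond to N → oxidation state -1.
After: C2 has 1 bond to C, 2 bonds to O, 1 bond to N → oxidation state +3.
Δ = +3 − (-1) = +4, so this is an oxidation at C2.

+4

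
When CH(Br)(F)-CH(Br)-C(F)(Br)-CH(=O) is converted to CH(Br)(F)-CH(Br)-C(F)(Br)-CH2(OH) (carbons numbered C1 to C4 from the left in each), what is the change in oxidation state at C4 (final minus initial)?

Before: C4 has 1 bond to C, 1 bond to H, 2 bonds to O → oxidation state +1.
After: C4 has 1 bond to C, 2 bonds to H, 1 bond to O → oxidation state -1.
Δ = -1 − (+1) = -2, so this is a reduction at C4.

-2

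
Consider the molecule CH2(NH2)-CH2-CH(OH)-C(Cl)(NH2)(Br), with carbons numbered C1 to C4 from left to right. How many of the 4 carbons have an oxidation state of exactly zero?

Tallying each carbon's bonds:
C1: 1C, 2H, 1N → 0 − 2 + 1 = -1
C2: 2C, 2H → 0 − 2 = -2
C3: 2C, 1H, 1O → 0 − 1 + 1 = 0
C4: 1C, 1N, 1Cl, 1Br → 0 + 1 + 1 + 1 = +3
1 carbon (C3) meets the condition.

1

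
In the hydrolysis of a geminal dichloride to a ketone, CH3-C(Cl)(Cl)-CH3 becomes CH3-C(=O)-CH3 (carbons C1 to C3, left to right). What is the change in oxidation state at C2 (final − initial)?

Before: C2 has 2 bonds to C, 2 bonds to Cl → oxidation state +2.
After: C2 has 2 bonds to C, 2 bonds to O → oxidation state +2.
Δ = +2 − (+2) = 0, so no net redox change at C2.

0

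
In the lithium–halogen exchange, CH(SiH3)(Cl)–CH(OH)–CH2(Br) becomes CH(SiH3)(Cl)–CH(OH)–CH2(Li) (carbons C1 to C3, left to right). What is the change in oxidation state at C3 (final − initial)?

Before: C3 has 1 bond to C, 2 bonds to H, 1 bond to Br → oxidation state -1.
After: C3 has 1 bond to C, 2 bonds to H, 1 bond to Li → oxidation state -3.
Δ = -3 − (-1) = -2, so this is a reduction at C3.

-2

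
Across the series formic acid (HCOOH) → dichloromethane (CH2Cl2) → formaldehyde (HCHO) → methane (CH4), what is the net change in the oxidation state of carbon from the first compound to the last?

Carbon oxidation states along the series — formic acid: +2, dichloromethane: 0, formaldehyde: 0, methane: -4.
Net change = -4 − (+2) = -6.

-6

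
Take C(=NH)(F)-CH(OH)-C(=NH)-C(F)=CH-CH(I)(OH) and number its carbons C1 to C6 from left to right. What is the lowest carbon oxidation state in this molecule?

-1

Each bond to a more electronegative atom (O, N, halogen) counts +1, each bond to a less electronegative atom (H, metal, B, Si) counts −1, and each C–C bond counts 0. Tallying each carbon:
C1: 1C, 2N, 1F → 0 + 2 + 1 = +3
C2: 2C, 1H, 1O → 0 − 1 + 1 = 0
C3: 2C, 2N → 0 + 2 = +2
C4: 3C, 1F → 0 + 1 = +1
C5: 3C, 1H → 0 − 1 = -1
C6: 1C, 1H, 1O, 1I → 0 − 1 + 1 + 1 = +1
The lowest value is -1.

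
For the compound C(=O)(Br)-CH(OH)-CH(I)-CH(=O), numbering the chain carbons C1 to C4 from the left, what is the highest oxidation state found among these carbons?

+3

Each bond to a more electronegative atom (O, N, halogen) counts +1, each bond to a less electronegative atom (H, metal, B, Si) counts −1, and each C–C bond counts 0. Tallying each carbon:
C1: 1C, 2O, 1Br → 0 + 2 + 1 = +3
C2: 2C, 1H, 1O → 0 − 1 + 1 = 0
C3: 2C, 1H, 1I → 0 − 1 + 1 = 0
C4: 1C, 1H, 2O → 0 − 1 + 2 = +1
The highest value is +3.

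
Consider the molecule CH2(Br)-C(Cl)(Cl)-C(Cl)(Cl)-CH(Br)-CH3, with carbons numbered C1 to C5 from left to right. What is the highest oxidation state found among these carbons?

+2

Tallying each carbon's bonds:
C1: 1C, 2H, 1Br → 0 − 2 + 1 = -1
C2: 2C, 2Cl → 0 + 2 = +2
C3: 2C, 2Cl → 0 + 2 = +2
C4: 2C, 1H, 1Br → 0 − 1 + 1 = 0
C5: 1C, 3H → 0 − 3 = -3
The highest value is +2.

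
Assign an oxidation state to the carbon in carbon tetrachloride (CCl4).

+4

Each bond to a more electronegative atom (O, N, halogen) counts +1, each bond to a less electronegative atom (H, metal, B, Si) counts −1, and each C–C bond counts 0.
The carbon has one bond to Cl (+1), one bond to Cl (+1), one bond to Cl (+1), one bond to Cl (+1).
Oxidation state = +1 + 1 + 1 + 1 = +4.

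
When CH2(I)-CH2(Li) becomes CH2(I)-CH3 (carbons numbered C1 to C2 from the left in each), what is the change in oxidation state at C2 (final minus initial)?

0

Before: C2 has 1 bond to C, 2 bonds to H, 1 bond to Li → oxidation state -3.
After: C2 has 1 bond to C, 3 bonds to H → oxidation state -3.
Δ = -3 − (-3) = 0, so no net redox change at C2.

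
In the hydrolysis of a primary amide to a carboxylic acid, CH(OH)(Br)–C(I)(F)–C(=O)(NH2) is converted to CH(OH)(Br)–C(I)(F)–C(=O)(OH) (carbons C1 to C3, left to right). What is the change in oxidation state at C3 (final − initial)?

0

Before: C3 has 1 bond to C, 2 bonds to O, 1 bond to N → oxidation state +3.
After: C3 has 1 bond to C, 3 bonds to O → oxidation state +3.
Δ = +3 − (+3) = 0, so no net redox change at C3.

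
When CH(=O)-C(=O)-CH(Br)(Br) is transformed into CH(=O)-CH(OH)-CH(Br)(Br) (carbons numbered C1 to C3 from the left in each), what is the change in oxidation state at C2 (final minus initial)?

-2

Before: C2 has 2 bonds to C, 2 bonds to O → oxidation state +2.
After: C2 has 2 bonds to C, 1 bond to H, 1 bond to O → oxidation state 0.
Δ = 0 − (+2) = -2, so this is a reduction at C2.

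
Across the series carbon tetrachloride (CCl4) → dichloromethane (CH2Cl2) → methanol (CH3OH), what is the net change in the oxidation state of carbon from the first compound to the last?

Carbon oxidation states along the series — carbon tetrachloride: +4, dichloromethane: 0, methanol: -2.
Net change = -2 − (+4) = -6.

-6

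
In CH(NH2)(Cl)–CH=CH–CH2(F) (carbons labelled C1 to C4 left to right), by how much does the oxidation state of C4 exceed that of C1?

-2

C4: 1C, 2H, 1F → 0 − 2 + 1 = -1
C1: 1C, 1H, 1N, 1Cl → 0 − 1 + 1 + 1 = +1
Difference: -1 − (+1) = -2.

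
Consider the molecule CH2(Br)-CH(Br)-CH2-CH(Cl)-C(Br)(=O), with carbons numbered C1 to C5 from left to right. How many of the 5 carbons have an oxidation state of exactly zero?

2

Tallying each carbon's bonds:
C1: 1C, 2H, 1Br → 0 − 2 + 1 = -1
C2: 2C, 1H, 1Br → 0 − 1 + 1 = 0
C3: 2C, 2H → 0 − 2 = -2
C4: 2C, 1H, 1Cl → 0 − 1 + 1 = 0
C5: 1C, 2O, 1Br → 0 + 2 + 1 = +3
2 carbons (C2, C4) meet the condition.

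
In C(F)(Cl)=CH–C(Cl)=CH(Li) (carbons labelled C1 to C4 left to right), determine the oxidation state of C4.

Each bond to a more electronegative atom (O, N, halogen) counts +1, each bond to a less electronegative atom (H, metal, B, Si) counts −1, and each C–C bond counts 0.
C4 has a double bond to C (2×0 = 0), one bond to H (-1), one bond to Li (-1).
Oxidation state = 0 − 1 − 1 = -2.

-2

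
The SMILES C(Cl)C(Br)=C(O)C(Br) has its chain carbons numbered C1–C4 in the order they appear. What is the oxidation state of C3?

+1

Assign +1 per bond to O/N/halogen, −1 per bond to H or an electropositive element, and 0 per bond to carbon.
C3 has a double bond to C (2×0 = 0), one bond to C (0), one bond to O (+1).
Oxidation state = 0 + 0 + 1 = +1.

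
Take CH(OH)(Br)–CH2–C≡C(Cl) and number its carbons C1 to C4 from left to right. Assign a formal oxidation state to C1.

C1 has one bond to C (0), one bond to H (-1), one bond to O (+1), one bond to Br (+1).
Oxidation state = 0 − 1 + 1 + 1 = +1.

+1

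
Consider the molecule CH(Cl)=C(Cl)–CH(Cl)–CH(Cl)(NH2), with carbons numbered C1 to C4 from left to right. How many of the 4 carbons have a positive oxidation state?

2

Count +1 for every bond to an atom more electronegative than carbon and −1 for every bond to one less electronegative; C–C bonds are 0. Tallying each carbon:
C1: 2C, 1H, 1Cl → 0 − 1 + 1 = 0
C2: 3C, 1Cl → 0 + 1 = +1
C3: 2C, 1H, 1Cl → 0 − 1 + 1 = 0
C4: 1C, 1H, 1N, 1Cl → 0 − 1 + 1 + 1 = +1
2 carbons (C2, C4) meet the condition.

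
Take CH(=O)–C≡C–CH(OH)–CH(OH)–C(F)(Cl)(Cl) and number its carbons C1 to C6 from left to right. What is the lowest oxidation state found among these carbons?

0

Tallying each carbon's bonds:
C1: 1C, 1H, 2O → 0 − 1 + 2 = +1
C2: 4C → 0 = 0
C3: 4C → 0 = 0
C4: 2C, 1H, 1O → 0 − 1 + 1 = 0
C5: 2C, 1H, 1O → 0 − 1 + 1 = 0
C6: 1C, 1F, 2Cl → 0 + 1 + 2 = +3
The lowest value is 0.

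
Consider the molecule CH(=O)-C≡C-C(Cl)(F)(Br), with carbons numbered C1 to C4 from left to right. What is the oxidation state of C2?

0

C2 has one bond to C (0), a triple bond to C (3×0 = 0).
Oxidation state = 0 + 0 = 0.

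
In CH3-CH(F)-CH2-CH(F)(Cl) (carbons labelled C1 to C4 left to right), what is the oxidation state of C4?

C4 has one bond to C (0), one bond to F (+1), one bond to Cl (+1), one bond to H (-1).
Oxidation state = 0 + 1 + 1 − 1 = +1.

+1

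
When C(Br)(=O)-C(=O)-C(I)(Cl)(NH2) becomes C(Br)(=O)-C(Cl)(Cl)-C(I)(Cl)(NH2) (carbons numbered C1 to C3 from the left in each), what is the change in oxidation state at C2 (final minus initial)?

0

Before: C2 has 2 bonds to C, 2 bonds to O → oxidation state +2.
After: C2 has 2 bonds to C, 2 bonds to Cl → oxidation state +2.
Δ = +2 − (+2) = 0, so no net redox change at C2.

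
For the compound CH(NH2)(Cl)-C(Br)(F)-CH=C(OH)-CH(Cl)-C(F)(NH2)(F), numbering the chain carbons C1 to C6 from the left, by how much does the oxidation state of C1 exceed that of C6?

C1: 1C, 1H, 1N, 1Cl → 0 − 1 + 1 + 1 = +1
C6: 1C, 1N, 2F → 0 + 1 + 2 = +3
Difference: +1 − (+3) = -2.

-2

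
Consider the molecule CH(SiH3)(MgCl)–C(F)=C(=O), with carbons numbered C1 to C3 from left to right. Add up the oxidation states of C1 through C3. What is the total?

Assign +1 per bond to O/N/halogen, −1 per bond to H or an electropositive element, and 0 per bond to carbon. Tallying each carbon:
C1: 1C, 1H, 1Mg, 1Si → 0 − 1 − 1 − 1 = -3
C2: 3C, 1F → 0 + 1 = +1
C3: 2C, 2O → 0 + 2 = +2
Sum = -3 + 1 + 2 = 0.

0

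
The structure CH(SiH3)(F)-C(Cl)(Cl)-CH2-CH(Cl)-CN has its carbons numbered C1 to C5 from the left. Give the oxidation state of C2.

+2

Count +1 for every bond to an atom more electronegative than carbon and −1 for every bond to one less electronegative; C–C bonds are 0.
C2 has one bond to C (0), one bond to C (0), one bond to Cl (+1), one bond to Cl (+1).
Oxidation state = 0 + 0 + 1 + 1 = +2.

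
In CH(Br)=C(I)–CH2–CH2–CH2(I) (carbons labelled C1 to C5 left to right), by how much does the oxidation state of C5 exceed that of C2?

C5: 1C, 2H, 1I → 0 − 2 + 1 = -1
C2: 3C, 1I → 0 + 1 = +1
Difference: -1 − (+1) = -2.

-2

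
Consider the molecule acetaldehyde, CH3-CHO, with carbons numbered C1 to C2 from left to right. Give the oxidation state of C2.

C2 has one bond to H (-1), a double bond to O (2×+1 = +2), one bond to C (0).
Oxidation state = -1 + 2 + 0 = +1.

+1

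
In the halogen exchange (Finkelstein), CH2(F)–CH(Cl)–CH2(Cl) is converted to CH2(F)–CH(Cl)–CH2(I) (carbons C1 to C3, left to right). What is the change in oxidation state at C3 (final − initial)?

Before: C3 has 1 bond to C, 2 bonds to H, 1 bond to Cl → oxidation state -1.
After: C3 has 1 bond to C, 2 bonds to H, 1 bond to I → oxidation state -1.
Δ = -1 − (-1) = 0, so no net redox change at C3.

0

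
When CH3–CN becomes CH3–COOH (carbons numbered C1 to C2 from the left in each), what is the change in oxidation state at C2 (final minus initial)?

Before: C2 has 1 bond to C, 3 bonds to N → oxidation state +3.
After: C2 has 1 bond to C, 3 bonds to O → oxidation state +3.
Δ = +3 − (+3) = 0, so no net redox change at C2.

0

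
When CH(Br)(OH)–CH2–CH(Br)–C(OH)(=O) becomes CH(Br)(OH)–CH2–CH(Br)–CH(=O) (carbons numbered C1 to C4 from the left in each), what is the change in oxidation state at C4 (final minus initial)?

Before: C4 has 1 bond to C, 3 bonds to O → oxidation state +3.
After: C4 has 1 bond to C, 1 bond to H, 2 bonds to O → oxidation state +1.
Δ = +1 − (+3) = -2, so this is a reduction at C4.

-2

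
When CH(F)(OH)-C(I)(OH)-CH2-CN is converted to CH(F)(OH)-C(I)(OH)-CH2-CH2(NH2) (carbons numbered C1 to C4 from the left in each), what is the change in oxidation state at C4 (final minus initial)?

-4

Before: C4 has 1 bond to C, 3 bonds to N → oxidation state +3.
After: C4 has 1 bond to C, 2 bonds to H, 1 bond to N → oxidation state -1.
Δ = -1 − (+3) = -4, so this is a reduction at C4.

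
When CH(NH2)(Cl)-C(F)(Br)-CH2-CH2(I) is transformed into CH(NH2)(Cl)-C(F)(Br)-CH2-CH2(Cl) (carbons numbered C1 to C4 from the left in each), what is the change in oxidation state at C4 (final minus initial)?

0

Before: C4 has 1 bond to C, 2 bonds to H, 1 bond to I → oxidation state -1.
After: C4 has 1 bond to C, 2 bonds to H, 1 bond to Cl → oxidation state -1.
Δ = -1 − (-1) = 0, so no net redox change at C4.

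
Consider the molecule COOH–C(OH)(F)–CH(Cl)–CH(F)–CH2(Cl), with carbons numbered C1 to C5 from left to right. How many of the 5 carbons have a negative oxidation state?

Tallying each carbon's bonds:
C1: 1C, 3O → 0 + 3 = +3
C2: 2C, 1O, 1F → 0 + 1 + 1 = +2
C3: 2C, 1H, 1Cl → 0 − 1 + 1 = 0
C4: 2C, 1H, 1F → 0 − 1 + 1 = 0
C5: 1C, 2H, 1Cl → 0 − 2 + 1 = -1
1 carbon (C5) meets the condition.

1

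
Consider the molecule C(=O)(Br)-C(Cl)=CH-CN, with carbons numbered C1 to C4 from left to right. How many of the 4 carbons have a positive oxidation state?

Count +1 for every bond to an atom more electronegative than carbon and −1 for every bond to one less electronegative; C–C bonds are 0. Tallying each carbon:
C1: 1C, 2O, 1Br → 0 + 2 + 1 = +3
C2: 3C, 1Cl → 0 + 1 = +1
C3: 3C, 1H → 0 − 1 = -1
C4: 1C, 3N → 0 + 3 = +3
3 carbons (C1, C2, C4) meet the condition.

3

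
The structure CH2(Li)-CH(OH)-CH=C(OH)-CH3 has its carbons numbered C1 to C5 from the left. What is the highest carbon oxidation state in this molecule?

Tallying each carbon's bonds:
C1: 1C, 2H, 1Li → 0 − 2 − 1 = -3
C2: 2C, 1H, 1O → 0 − 1 + 1 = 0
C3: 3C, 1H → 0 − 1 = -1
C4: 3C, 1O → 0 + 1 = +1
C5: 1C, 3H → 0 − 3 = -3
The highest value is +1.

+1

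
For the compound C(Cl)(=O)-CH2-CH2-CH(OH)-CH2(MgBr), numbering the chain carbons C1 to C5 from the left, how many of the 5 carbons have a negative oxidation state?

3

Tallying each carbon's bonds:
C1: 1C, 2O, 1Cl → 0 + 2 + 1 = +3
C2: 2C, 2H → 0 − 2 = -2
C3: 2C, 2H → 0 − 2 = -2
C4: 2C, 1H, 1O → 0 − 1 + 1 = 0
C5: 1C, 2H, 1Mg → 0 − 2 − 1 = -3
3 carbons (C2, C3, C5) meet the condition.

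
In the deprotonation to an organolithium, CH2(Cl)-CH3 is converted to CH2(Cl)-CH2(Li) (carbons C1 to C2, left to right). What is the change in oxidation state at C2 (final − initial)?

Before: C2 has 1 bond to C, 3 bonds to H → oxidation state -3.
After: C2 has 1 bond to C, 2 bonds to H, 1 bond to Li → oxidation state -3.
Δ = -3 − (-3) = 0, so no net redox change at C2.

0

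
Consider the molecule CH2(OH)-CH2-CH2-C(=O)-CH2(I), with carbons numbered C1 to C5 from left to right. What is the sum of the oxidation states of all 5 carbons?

-4

Tallying each carbon's bonds:
C1: 1C, 2H, 1O → 0 − 2 + 1 = -1
C2: 2C, 2H → 0 − 2 = -2
C3: 2C, 2H → 0 − 2 = -2
C4: 2C, 2O → 0 + 2 = +2
C5: 1C, 2H, 1I → 0 − 2 + 1 = -1
Sum = -1 − 2 − 2 + 2 − 1 = -4.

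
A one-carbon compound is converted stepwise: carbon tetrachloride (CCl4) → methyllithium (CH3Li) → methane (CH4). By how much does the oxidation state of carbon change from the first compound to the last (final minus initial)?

Carbon oxidation states along the series — carbon tetrachloride: +4, methyllithium: -4, methane: -4.
Net change = -4 − (+4) = -8.

-8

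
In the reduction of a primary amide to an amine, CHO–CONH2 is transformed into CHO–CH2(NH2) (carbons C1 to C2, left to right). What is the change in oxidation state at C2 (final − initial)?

-4

Before: C2 has 1 bond to C, 2 bonds to O, 1 bond to N → oxidation state +3.
After: C2 has 1 bond to C, 2 bonds to H, 1 bond to N → oxidation state -1.
Δ = -1 − (+3) = -4, so this is a reduction at C2.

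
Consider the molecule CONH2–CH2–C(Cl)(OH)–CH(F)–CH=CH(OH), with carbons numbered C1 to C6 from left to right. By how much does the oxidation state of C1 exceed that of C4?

C1: 1C, 2O, 1N → 0 + 2 + 1 = +3
C4: 2C, 1H, 1F → 0 − 1 + 1 = 0
Difference: +3 − (0) = +3.

+3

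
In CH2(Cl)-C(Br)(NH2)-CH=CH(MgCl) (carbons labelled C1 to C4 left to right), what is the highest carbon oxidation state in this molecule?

+2

Bonds to more-electronegative neighbours contribute +1 each, bonds to H or metals contribute −1 each, and C–C bonds contribute 0. Tallying each carbon:
C1: 1C, 2H, 1Cl → 0 − 2 + 1 = -1
C2: 2C, 1N, 1Br → 0 + 1 + 1 = +2
C3: 3C, 1H → 0 − 1 = -1
C4: 2C, 1H, 1Mg → 0 − 1 − 1 = -2
The highest value is +2.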